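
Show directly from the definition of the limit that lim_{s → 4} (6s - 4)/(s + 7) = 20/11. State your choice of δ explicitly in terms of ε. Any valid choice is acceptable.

Suppose ε > 0. We want δ > 0 with 0 < |s − 4| < δ ⇒ |(6s - 4)/(s + 7) − (20/11)| < ε.
Combining over a common denominator, (6s - 4)/(s + 7) − (20/11) = [(6s - 4)·11 − 20·(s + 7)] / [11·(s + 7)] = 46(s − 4) / (11(s + 7)).
So |(6s - 4)/(s + 7) − (20/11)| = 46|s − 4| / (11·|s + 7|).
Require δ ≤ 11/2, so |s + 7| ≥ |11| − |s − 4| > 11 − 11/2 = 11/2.
Hence |(6s - 4)/(s + 7) − (20/11)| < 46|s − 4|/(11·(11/2)) = (92/121)|s − 4|, which is < ε once |s − 4| < (121/92)ε.
Take δ = min(11/2, (121/92)ε). Then 0 < |s − 4| < δ forces both bounds, so |(6s - 4)/(s + 7) − (20/11)| < ε.

δ = min(11/2, (121/92)ε)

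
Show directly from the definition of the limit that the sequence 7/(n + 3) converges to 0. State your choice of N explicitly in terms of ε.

N = 7/ε

Suppose ε > 0. For n ≥ 1, |7/(n + 3) − 0| = 7/(n + 3) ≤ 7/n.
We need 7/n < ε, i.e. n > 7/ε.
Take N = 7/ε. If n > N then |7/(n + 3)| ≤ 7/n < ε.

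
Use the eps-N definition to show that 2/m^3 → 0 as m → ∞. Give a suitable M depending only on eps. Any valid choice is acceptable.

Fix eps > 0. For m ≥ 1, |2/m^3 − 0| = 2/m^3.
2/m^3 < eps ⇔ m^3 > 2/eps ⇔ m > (2/eps)^{1/3}.
Take M = (2/eps)^{1/3}. Then m > M implies 2/m^3 < eps.

M = (2/eps)^{1/3}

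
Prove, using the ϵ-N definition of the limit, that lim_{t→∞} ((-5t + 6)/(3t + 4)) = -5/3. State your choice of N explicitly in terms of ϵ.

Let ϵ > 0 be given. We seek N > 0 such that t > N implies |(-5t + 6)/(3t + 4) + 5/3| < ϵ.
(-5t + 6)/(3t + 4) + 5/3 = (3(-5t + 6) − (-5)(3t + 4)) / (3(3t + 4)) = 38/(3(3t + 4)).
For t > 0 we have 3t + 4 > 3t, so |(-5t + 6)/(3t + 4) + 5/3| = 38/(3(3t + 4)) < 38/(3·3t) = (38/9)/t.
Thus |(-5t + 6)/(3t + 4) + 5/3| < ϵ whenever t > (38/9)/ϵ.
Take N = (38/9)/ϵ. If t > N then |(-5t + 6)/(3t + 4) + 5/3| < (38/9)/t < ϵ.

N = (38/9)/ϵ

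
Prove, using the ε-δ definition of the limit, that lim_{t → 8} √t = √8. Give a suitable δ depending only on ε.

δ = min(8, √8·ε)

Let ε > 0. We want δ > 0 such that 0 < |t − 8| < δ implies |√t − √8| < ε.
Rationalise: √t − √8 = (t − 8)/(√t + √8), so |√t − √8| = |t − 8|/(√t + √8).
Restrict δ ≤ 8 so that |t − 8| < 8 forces t > 0, and then √t + √8 > √8.
Hence |√t − √8| < |t − 8|/√8, which is < ε once |t − 8| < √8·ε.
Take δ = min(8, √8·ε). If 0 < |t − 8| < δ then t > 0 and |√t − √8| < |t − 8|/√8 < ε.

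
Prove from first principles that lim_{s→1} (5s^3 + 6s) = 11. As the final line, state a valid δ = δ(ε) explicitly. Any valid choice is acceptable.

δ = min(1, ε/41)

Suppose ε > 0. We want δ > 0 such that 0 < |s − 1| < δ implies |(5s^3 + 6s) − 11| < ε.
(5s^3 + 6s) − 11 = 5s^3 + 6s - 11 = (s − 1)(5s^2 + 5s + 11).
So |(5s^3 + 6s) − 11| = |s − 1|·|5s^2 + 5s + 11|.
Assume first that |s − 1| < 1, so |s| < 2. Then |5s^2 + 5s + 11| ≤ 5·2^2 + 5·2 + 11 = 41.
Hence |(5s^3 + 6s) − 11| ≤ 41|s − 1| < ε provided |s − 1| < ε/41.
Choosing δ = min(1, ε/41) ensures both conditions, hence |(5s^3 + 6s) − 11| < ε.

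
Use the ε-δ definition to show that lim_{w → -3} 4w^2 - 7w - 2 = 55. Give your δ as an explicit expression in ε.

δ = min(2, ε/39)

Let ε > 0 be given. We want δ > 0 such that 0 < |w + 3| < δ implies |(4w^2 - 7w - 2) − 55| < ε.
(4w^2 - 7w - 2) − 55 = 4w^2 - 7w - 57 = (w + 3)(4w - 19).
So |(4w^2 - 7w - 2) − 55| = |w + 3|·|4w - 19|.
Require δ ≤ 2. Then |w + 3| < 2 gives |w| < 5, and by the triangle inequality |4w - 19| ≤ 4·5 + 19 = 39.
Hence |(4w^2 - 7w - 2) − 55| ≤ 39|w + 3| < ε provided |w + 3| < ε/39.
Choosing δ = min(2, ε/39) ensures both conditions, hence |(4w^2 - 7w - 2) − 55| < ε.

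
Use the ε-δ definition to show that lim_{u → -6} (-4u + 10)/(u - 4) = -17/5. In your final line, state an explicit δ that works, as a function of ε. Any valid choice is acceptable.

Let ε > 0 be given. We want δ > 0 with 0 < |u + 6| < δ ⇒ |(-4u + 10)/(u - 4) + 17/5| < ε.
Combining over a common denominator, (-4u + 10)/(u - 4) + 17/5 = [(-4u + 10)·(-10) − 34·(u - 4)] / [(-10)·(u - 4)] = 6(u + 6) / ((-10)(u - 4)).
So |(-4u + 10)/(u - 4) + 17/5| = 6|u + 6| / (10·|u − 4|).
Require δ ≤ 5, so |u − 4| ≥ |-10| − |u + 6| > 10 − 5 = 5.
Hence |(-4u + 10)/(u - 4) + 17/5| < 6|u + 6|/(10·5) = (3/25)|u + 6|, which is < ε once |u + 6| < (25/3)ε.
Take δ = min(5, (25/3)ε). Then 0 < |u + 6| < δ forces both bounds, so |(-4u + 10)/(u - 4) + 17/5| < ε.

δ = min(5, (25/3)ε)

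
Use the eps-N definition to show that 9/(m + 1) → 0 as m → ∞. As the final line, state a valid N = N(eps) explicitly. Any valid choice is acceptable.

N = 9/eps

Fix eps > 0. For m ≥ 1, |9/(m + 1) − 0| = 9/(m + 1) ≤ 9/m.
We need 9/m < eps, i.e. m > 9/eps.
Take N = 9/eps. If m > N then |9/(m + 1)| ≤ 9/m < eps.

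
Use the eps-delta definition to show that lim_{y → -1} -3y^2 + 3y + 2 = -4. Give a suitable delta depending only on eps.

Let eps > 0. We want delta > 0 such that 0 < |y + 1| < delta implies |(-3y^2 + 3y + 2) + 4| < eps.
(-3y^2 + 3y + 2) + 4 = -3y^2 + 3y + 6 = (y + 1)(-3y + 6).
So |(-3y^2 + 3y + 2) + 4| = |y + 1|·|-3y + 6|.
Assume first that |y + 1| < 1, so |y| < 2. Then |-3y + 6| ≤ 3·2 + 6 = 12.
Hence |(-3y^2 + 3y + 2) + 4| ≤ 12|y + 1| < eps provided |y + 1| < eps/12.
Take delta = min(1, eps/12). Then 0 < |y + 1| < delta gives both |y + 1| < 1 and |y + 1| < eps/12, so |(-3y^2 + 3y + 2) + 4| < eps.

delta = min(1, eps/12)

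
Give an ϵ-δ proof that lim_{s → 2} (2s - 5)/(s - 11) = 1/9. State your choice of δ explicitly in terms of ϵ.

Let ϵ > 0 be given. We want δ > 0 with 0 < |s − 2| < δ ⇒ |(2s - 5)/(s - 11) − (1/9)| < ϵ.
Combining over a common denominator, (2s - 5)/(s - 11) − (1/9) = [(2s - 5)·(-9) − (-1)·(s - 11)] / [(-9)·(s - 11)] = -17(s − 2) / ((-9)(s - 11)).
So |(2s - 5)/(s - 11) − (1/9)| = 17|s − 2| / (9·|s − 11|).
Restrict δ ≤ 9/2. Then |s − 2| < 9/2 gives |s − 11| = |(s − 2) + (-9)| ≥ 9 − 9/2 = 9/2.
Hence |(2s - 5)/(s - 11) − (1/9)| < 17|s − 2|/(9·(9/2)) = (34/81)|s − 2|, which is < ϵ once |s − 2| < (81/34)ϵ.
Take δ = min(9/2, (81/34)ϵ). Then 0 < |s − 2| < δ forces both bounds, so |(2s - 5)/(s - 11) − (1/9)| < ϵ.

δ = min(9/2, (81/34)ϵ)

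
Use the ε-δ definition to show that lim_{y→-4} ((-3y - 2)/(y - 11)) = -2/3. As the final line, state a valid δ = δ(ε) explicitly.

δ = min(15/2, (45/14)ε)

Fix ε > 0. We want δ > 0 with 0 < |y + 4| < δ ⇒ |(-3y - 2)/(y - 11) + 2/3| < ε.
Combining over a common denominator, (-3y - 2)/(y - 11) + 2/3 = [(-3y - 2)·(-15) − 10·(y - 11)] / [(-15)·(y - 11)] = 35(y + 4) / ((-15)(y - 11)).
So |(-3y - 2)/(y - 11) + 2/3| = 35|y + 4| / (15·|y − 11|).
Require δ ≤ 15/2, so |y − 11| ≥ |-15| − |y + 4| > 15 − 15/2 = 15/2.
Hence |(-3y - 2)/(y - 11) + 2/3| < 35|y + 4|/(15·(15/2)) = (14/45)|y + 4|, which is < ε once |y + 4| < (45/14)ε.
Take δ = min(15/2, (45/14)ε). Then 0 < |y + 4| < δ forces both bounds, so |(-3y - 2)/(y - 11) + 2/3| < ε.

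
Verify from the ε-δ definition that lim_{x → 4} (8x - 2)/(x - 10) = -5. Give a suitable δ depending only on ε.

δ = min(3, (3/13)ε)

Let ε > 0. We want δ > 0 with 0 < |x − 4| < δ ⇒ |(8x - 2)/(x - 10) + 5| < ε.
Combining over a common denominator, (8x - 2)/(x - 10) + 5 = [(8x - 2)·(-6) − 30·(x - 10)] / [(-6)·(x - 10)] = -78(x − 4) / ((-6)(x - 10)).
So |(8x - 2)/(x - 10) + 5| = 78|x − 4| / (6·|x − 10|).
Require δ ≤ 3, so |x − 10| ≥ |-6| − |x − 4| > 6 − 3 = 3.
Hence |(8x - 2)/(x - 10) + 5| < 78|x − 4|/(6·3) = (13/3)|x − 4|, which is < ε once |x − 4| < (3/13)ε.
Take δ = min(3, (3/13)ε). Then 0 < |x − 4| < δ forces both bounds, so |(8x - 2)/(x - 10) + 5| < ε.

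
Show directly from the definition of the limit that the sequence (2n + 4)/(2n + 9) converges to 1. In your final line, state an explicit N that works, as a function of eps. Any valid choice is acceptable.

N = (5/2)/eps

Let eps > 0 be given. For n ≥ 1, |(2n + 4)/(2n + 9) − 1| = |-10|/(2(2n + 9)) = 10/(2(2n + 9)).
Since 2n + 9 ≥ 2n for n ≥ 1, this is ≤ 10/(2·2n) = (5/2)/n.
So |(2n + 4)/(2n + 9) − 1| < eps whenever n > (5/2)/eps.
Take N = (5/2)/eps. If n > N then |(2n + 4)/(2n + 9) − 1| ≤ (5/2)/n < eps.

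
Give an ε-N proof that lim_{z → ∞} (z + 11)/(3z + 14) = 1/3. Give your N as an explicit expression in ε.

N = (19/9)/ε

Fix ε > 0. We seek N > 0 such that z > N implies |(z + 11)/(3z + 14) − (1/3)| < ε.
(z + 11)/(3z + 14) − (1/3) = (3(z + 11) − (3z + 14)) / (3(3z + 14)) = 19/(3(3z + 14)).
For z > 0 we have 3z + 14 > 3z, so |(z + 11)/(3z + 14) − (1/3)| = 19/(3(3z + 14)) < 19/(3·3z) = (19/9)/z.
Thus |(z + 11)/(3z + 14) − (1/3)| < ε whenever z > (19/9)/ε.
Take N = (19/9)/ε. If z > N then |(z + 11)/(3z + 14) − (1/3)| < (19/9)/z < ε.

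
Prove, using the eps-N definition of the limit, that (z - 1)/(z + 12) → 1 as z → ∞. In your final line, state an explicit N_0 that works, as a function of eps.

N_0 = 13/eps

Fix eps > 0. We seek N_0 > 0 such that z > N_0 implies |(z - 1)/(z + 12) − 1| < eps.
(z - 1)/(z + 12) − 1 = ((z - 1) − (z + 12)) / ((z + 12)) = -13/((z + 12)).
For z > 0 we have z + 12 > z, so |(z - 1)/(z + 12) − 1| = 13/((z + 12)) < 13/(z) = 13/z.
Thus |(z - 1)/(z + 12) − 1| < eps whenever z > 13/eps.
Take N_0 = 13/eps. If z > N_0 then |(z - 1)/(z + 12) − 1| < 13/z < eps.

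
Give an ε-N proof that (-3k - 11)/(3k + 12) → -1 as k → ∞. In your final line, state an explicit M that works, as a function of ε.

M = (1/3)/ε

Fix ε > 0. For k ≥ 1, |(-3k - 11)/(3k + 12) + 1| = |3|/(3(3k + 12)) = 3/(3(3k + 12)).
Since 3k + 12 ≥ 3k for k ≥ 1, this is ≤ 3/(3·3k) = (1/3)/k.
So |(-3k - 11)/(3k + 12) + 1| < ε whenever k > (1/3)/ε.
Take M = (1/3)/ε. If k > M then |(-3k - 11)/(3k + 12) + 1| ≤ (1/3)/k < ε.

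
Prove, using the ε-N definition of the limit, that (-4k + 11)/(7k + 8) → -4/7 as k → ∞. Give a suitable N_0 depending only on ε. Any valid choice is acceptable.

N_0 = (109/49)/ε

Suppose ε > 0. For k ≥ 1, |(-4k + 11)/(7k + 8) + 4/7| = |109|/(7(7k + 8)) = 109/(7(7k + 8)).
Since 7k + 8 ≥ 7k for k ≥ 1, this is ≤ 109/(7·7k) = (109/49)/k.
So |(-4k + 11)/(7k + 8) + 4/7| < ε whenever k > (109/49)/ε.
Take N_0 = (109/49)/ε. If k > N_0 then |(-4k + 11)/(7k + 8) + 4/7| ≤ (109/49)/k < ε.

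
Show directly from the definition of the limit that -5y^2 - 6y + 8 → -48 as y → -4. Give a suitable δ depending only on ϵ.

δ = min(2, ϵ/44)

Suppose ϵ > 0. We want δ > 0 such that 0 < |y + 4| < δ implies |(-5y^2 - 6y + 8) + 48| < ϵ.
(-5y^2 - 6y + 8) + 48 = -5y^2 - 6y + 56 = (y + 4)(-5y + 14).
So |(-5y^2 - 6y + 8) + 48| = |y + 4|·|-5y + 14|.
Require δ ≤ 2. Then |y + 4| < 2 gives |y| < 6, and by the triangle inequality |-5y + 14| ≤ 5·6 + 14 = 44.
Hence |(-5y^2 - 6y + 8) + 48| ≤ 44|y + 4| < ϵ provided |y + 4| < ϵ/44.
Take δ = min(2, ϵ/44). Then 0 < |y + 4| < δ gives both |y + 4| < 2 and |y + 4| < ϵ/44, so |(-5y^2 - 6y + 8) + 48| < ϵ.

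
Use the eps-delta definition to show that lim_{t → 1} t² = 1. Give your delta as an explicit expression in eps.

delta = min(1, eps/3)

Let eps > 0. We seek delta > 0 with 0 < |t − 1| < delta ⇒ |t² − 1| < eps.
Factor: t² − 1 = (t − 1)(t + 1), so |t² − 1| = |t − 1|·|t + 1|.
Impose delta ≤ 1 so that |t| < 2; then |t + 1| ≤ 3.
Hence |t² − 1| ≤ 3|t − 1|, which is < eps once |t − 1| < eps/3.
Take delta = min(1, eps/3). If 0 < |t − 1| < delta then both bounds hold and |t² − 1| ≤ 3|t − 1| < 3·(eps/3) = eps.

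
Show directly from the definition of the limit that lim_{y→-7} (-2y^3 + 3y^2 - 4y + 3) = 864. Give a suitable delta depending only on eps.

delta = min(2, eps/438)

Let eps > 0. We want delta > 0 such that 0 < |y + 7| < delta implies |(-2y^3 + 3y^2 - 4y + 3) − 864| < eps.
(-2y^3 + 3y^2 - 4y + 3) − 864 = -2y^3 + 3y^2 - 4y - 861 = (y + 7)(-2y^2 + 17y - 123).
So |(-2y^3 + 3y^2 - 4y + 3) − 864| = |y + 7|·|-2y^2 + 17y - 123|.
Require delta ≤ 2. Then |y + 7| < 2 gives |y| < 9, and by the triangle inequality |-2y^2 + 17y - 123| ≤ 2·9^2 + 17·9 + 123 = 438.
Hence |(-2y^3 + 3y^2 - 4y + 3) − 864| ≤ 438|y + 7| < eps provided |y + 7| < eps/438.
Choosing delta = min(2, eps/438) ensures both conditions, hence |(-2y^3 + 3y^2 - 4y + 3) − 864| < eps.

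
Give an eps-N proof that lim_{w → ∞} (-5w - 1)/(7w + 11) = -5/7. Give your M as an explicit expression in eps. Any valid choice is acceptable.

M = (48/49)/eps

Suppose eps > 0. We seek M > 0 such that w > M implies |(-5w - 1)/(7w + 11) + 5/7| < eps.
(-5w - 1)/(7w + 11) + 5/7 = (7(-5w - 1) − (-5)(7w + 11)) / (7(7w + 11)) = 48/(7(7w + 11)).
For w > 0 we have 7w + 11 > 7w, so |(-5w - 1)/(7w + 11) + 5/7| = 48/(7(7w + 11)) < 48/(7·7w) = (48/49)/w.
Thus |(-5w - 1)/(7w + 11) + 5/7| < eps whenever w > (48/49)/eps.
Take M = (48/49)/eps. If w > M then |(-5w - 1)/(7w + 11) + 5/7| < (48/49)/w < eps.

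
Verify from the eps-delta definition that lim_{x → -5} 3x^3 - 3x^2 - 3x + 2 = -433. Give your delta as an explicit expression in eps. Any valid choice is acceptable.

delta = min(1, eps/303)

Let eps > 0 be given. We want delta > 0 such that 0 < |x + 5| < delta implies |(3x^3 - 3x^2 - 3x + 2) + 433| < eps.
(3x^3 - 3x^2 - 3x + 2) + 433 = 3x^3 - 3x^2 - 3x + 435 = (x + 5)(3x^2 - 18x + 87).
So |(3x^3 - 3x^2 - 3x + 2) + 433| = |x + 5|·|3x^2 - 18x + 87|.
Require delta ≤ 1. Then |x + 5| < 1 gives |x| < 6, and by the triangle inequality |3x^2 - 18x + 87| ≤ 3·6^2 + 18·6 + 87 = 303.
Hence |(3x^3 - 3x^2 - 3x + 2) + 433| ≤ 303|x + 5| < eps provided |x + 5| < eps/303.
Choosing delta = min(1, eps/303) ensures both conditions, hence |(3x^3 - 3x^2 - 3x + 2) + 433| < eps.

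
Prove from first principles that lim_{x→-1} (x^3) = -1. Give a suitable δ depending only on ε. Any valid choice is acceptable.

Fix ε > 0. We seek δ > 0 with 0 < |x + 1| < δ ⇒ |x^3 + 1| < ε.
Factor: x^3 + 1 = (x + 1)(x^2 - x + 1), so |x^3 + 1| = |x + 1|·|x^2 - x + 1|.
Restrict δ ≤ 1. Then |x + 1| < 1 gives |x| < 2, so by the triangle inequality |x^2 - x + 1| ≤ 2^2 + 2 + 1 = 7.
Hence |x^3 + 1| ≤ 7|x + 1|, which is < ε once |x + 1| < ε/7.
Take δ = min(1, ε/7). If 0 < |x + 1| < δ then both bounds hold and |x^3 + 1| ≤ 7|x + 1| < 7·(ε/7) = ε.

δ = min(1, ε/7)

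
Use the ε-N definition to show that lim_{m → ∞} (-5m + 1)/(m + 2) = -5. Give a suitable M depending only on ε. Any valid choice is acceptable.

Suppose ε > 0. For m ≥ 1, |(-5m + 1)/(m + 2) + 5| = |11|/((m + 2)) = 11/((m + 2)).
Since m + 2 ≥ m for m ≥ 1, this is ≤ 11/(m) = 11/m.
So |(-5m + 1)/(m + 2) + 5| < ε whenever m > 11/ε.
Take M = 11/ε. If m > M then |(-5m + 1)/(m + 2) + 5| ≤ 11/m < ε.

M = 11/ε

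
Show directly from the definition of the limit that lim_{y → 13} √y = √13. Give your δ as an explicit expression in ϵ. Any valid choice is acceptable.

Let ϵ > 0. We want δ > 0 such that 0 < |y − 13| < δ implies |√y − √13| < ϵ.
Multiplying by the conjugate, |√y − √13| = |y − 13|/(√y + √13).
Restrict δ ≤ 13 so that |y − 13| < 13 forces y > 0, and then √y + √13 > √13.
Hence |√y − √13| < |y − 13|/√13, which is < ϵ once |y − 13| < √13·ϵ.
Take δ = min(13, √13·ϵ). If 0 < |y − 13| < δ then y > 0 and |√y − √13| < |y − 13|/√13 < ϵ.

δ = min(13, √13·ϵ)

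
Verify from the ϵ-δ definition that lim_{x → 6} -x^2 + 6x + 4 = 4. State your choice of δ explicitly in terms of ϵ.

δ = min(2, ϵ/8)

Let ϵ > 0. We want δ > 0 such that 0 < |x − 6| < δ implies |(-x^2 + 6x + 4) − 4| < ϵ.
(-x^2 + 6x + 4) − 4 = -x^2 + 6x = (x − 6)(-x).
So |(-x^2 + 6x + 4) − 4| = |x − 6|·|-x|.
Assume first that |x − 6| < 2, so |x| < 8. Then |-x| ≤ 8 = 8.
Hence |(-x^2 + 6x + 4) − 4| ≤ 8|x − 6| < ϵ provided |x − 6| < ϵ/8.
Choosing δ = min(2, ϵ/8) ensures both conditions, hence |(-x^2 + 6x + 4) − 4| < ϵ.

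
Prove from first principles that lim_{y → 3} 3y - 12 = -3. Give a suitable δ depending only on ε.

δ = ε/3

Suppose ε > 0. We need δ > 0 so that 0 < |y − 3| < δ implies |(3y - 12) + 3| < ε.
|(3y - 12) + 3| = |3y - 9| = 3|y − 3|.
So 3|y − 3| < ε exactly when |y − 3| < ε/3.
Choosing δ = ε/3 gives |(3y - 12) + 3| = 3|y − 3| < ε whenever |y − 3| < δ.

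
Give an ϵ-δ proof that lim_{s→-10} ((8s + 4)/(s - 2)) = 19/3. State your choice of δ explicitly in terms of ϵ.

Suppose ϵ > 0. We want δ > 0 with 0 < |s + 10| < δ ⇒ |(8s + 4)/(s - 2) − (19/3)| < ϵ.
Combining over a common denominator, (8s + 4)/(s - 2) − (19/3) = [(8s + 4)·(-12) − (-76)·(s - 2)] / [(-12)·(s - 2)] = -20(s + 10) / ((-12)(s - 2)).
So |(8s + 4)/(s - 2) − (19/3)| = 20|s + 10| / (12·|s − 2|).
Require δ ≤ 6, so |s − 2| ≥ |-12| − |s + 10| > 12 − 6 = 6.
Hence |(8s + 4)/(s - 2) − (19/3)| < 20|s + 10|/(12·6) = (5/18)|s + 10|, which is < ϵ once |s + 10| < (18/5)ϵ.
Take δ = min(6, (18/5)ϵ). Then 0 < |s + 10| < δ forces both bounds, so |(8s + 4)/(s - 2) − (19/3)| < ϵ.

δ = min(6, (18/5)ϵ)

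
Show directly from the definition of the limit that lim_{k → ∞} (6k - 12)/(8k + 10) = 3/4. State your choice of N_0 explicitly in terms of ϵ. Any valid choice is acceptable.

Let ϵ > 0. For k ≥ 1, |(6k - 12)/(8k + 10) − (3/4)| = |-156|/(8(8k + 10)) = 156/(8(8k + 10)).
Since 8k + 10 ≥ 8k for k ≥ 1, this is ≤ 156/(8·8k) = (39/16)/k.
So |(6k - 12)/(8k + 10) − (3/4)| < ϵ whenever k > (39/16)/ϵ.
Take N_0 = (39/16)/ϵ. If k > N_0 then |(6k - 12)/(8k + 10) − (3/4)| ≤ (39/16)/k < ϵ.

N_0 = (39/16)/ϵ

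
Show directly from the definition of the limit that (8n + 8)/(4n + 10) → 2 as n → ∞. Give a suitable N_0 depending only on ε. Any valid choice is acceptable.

Let ε > 0. For n ≥ 1, |(8n + 8)/(4n + 10) − 2| = |-48|/(4(4n + 10)) = 48/(4(4n + 10)).
Since 4n + 10 ≥ 4n for n ≥ 1, this is ≤ 48/(4·4n) = 3/n.
So |(8n + 8)/(4n + 10) − 2| < ε whenever n > 3/ε.
Take N_0 = 3/ε. If n > N_0 then |(8n + 8)/(4n + 10) − 2| ≤ 3/n < ε.

N_0 = 3/ε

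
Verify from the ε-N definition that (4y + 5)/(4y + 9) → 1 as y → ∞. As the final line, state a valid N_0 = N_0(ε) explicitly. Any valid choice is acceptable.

N_0 = 1/ε

Let ε > 0. We seek N_0 > 0 such that y > N_0 implies |(4y + 5)/(4y + 9) − 1| < ε.
(4y + 5)/(4y + 9) − 1 = (4(4y + 5) − 4(4y + 9)) / (4(4y + 9)) = -16/(4(4y + 9)).
For y > 0 we have 4y + 9 > 4y, so |(4y + 5)/(4y + 9) − 1| = 16/(4(4y + 9)) < 16/(4·4y) = 1/y.
Thus |(4y + 5)/(4y + 9) − 1| < ε whenever y > 1/ε.
Take N_0 = 1/ε. If y > N_0 then |(4y + 5)/(4y + 9) − 1| < 1/y < ε.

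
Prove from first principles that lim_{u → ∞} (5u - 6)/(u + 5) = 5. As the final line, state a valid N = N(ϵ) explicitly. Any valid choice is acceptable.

N = 31/ϵ

Let ϵ > 0. We seek N > 0 such that u > N implies |(5u - 6)/(u + 5) − 5| < ϵ.
(5u - 6)/(u + 5) − 5 = ((5u - 6) − 5(u + 5)) / ((u + 5)) = -31/((u + 5)).
For u > 0 we have u + 5 > u, so |(5u - 6)/(u + 5) − 5| = 31/((u + 5)) < 31/(u) = 31/u.
Thus |(5u - 6)/(u + 5) − 5| < ϵ whenever u > 31/ϵ.
Take N = 31/ϵ. If u > N then |(5u - 6)/(u + 5) − 5| < 31/u < ϵ.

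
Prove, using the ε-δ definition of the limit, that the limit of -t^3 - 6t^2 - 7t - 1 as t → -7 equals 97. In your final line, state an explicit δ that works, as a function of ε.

Let ε > 0. We want δ > 0 such that 0 < |t + 7| < δ implies |(-t^3 - 6t^2 - 7t - 1) − 97| < ε.
(-t^3 - 6t^2 - 7t - 1) − 97 = -t^3 - 6t^2 - 7t - 98 = (t + 7)(-t^2 + t - 14).
So |(-t^3 - 6t^2 - 7t - 1) − 97| = |t + 7|·|-t^2 + t - 14|.
Assume first that |t + 7| < 1, so |t| < 8. Then |-t^2 + t - 14| ≤ 8^2 + 8 + 14 = 86.
Hence |(-t^3 - 6t^2 - 7t - 1) − 97| ≤ 86|t + 7| < ε provided |t + 7| < ε/86.
Take δ = min(1, ε/86). Then 0 < |t + 7| < δ gives both |t + 7| < 1 and |t + 7| < ε/86, so |(-t^3 - 6t^2 - 7t - 1) − 97| < ε.

δ = min(1, ε/86)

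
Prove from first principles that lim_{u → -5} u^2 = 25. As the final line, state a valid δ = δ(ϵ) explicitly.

δ = min(2, ϵ/12)

Fix ϵ > 0. We seek δ > 0 with 0 < |u + 5| < δ ⇒ |u^2 − 25| < ϵ.
Factor: u^2 − 25 = (u + 5)(u - 5), so |u^2 − 25| = |u + 5|·|u - 5|.
Restrict δ ≤ 2. Then |u + 5| < 2 gives |u| < 7, so by the triangle inequality |u - 5| ≤ 7 + 5 = 12.
Hence |u^2 − 25| ≤ 12|u + 5|, which is < ϵ once |u + 5| < ϵ/12.
Take δ = min(2, ϵ/12). If 0 < |u + 5| < δ then both bounds hold and |u^2 − 25| ≤ 12|u + 5| < 12·(ϵ/12) = ϵ.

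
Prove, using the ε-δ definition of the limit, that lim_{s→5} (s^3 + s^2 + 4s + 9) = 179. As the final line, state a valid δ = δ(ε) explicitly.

δ = min(1, ε/106)

Suppose ε > 0. We want δ > 0 such that 0 < |s − 5| < δ implies |(s^3 + s^2 + 4s + 9) − 179| < ε.
(s^3 + s^2 + 4s + 9) − 179 = s^3 + s^2 + 4s - 170 = (s − 5)(s^2 + 6s + 34).
So |(s^3 + s^2 + 4s + 9) − 179| = |s − 5|·|s^2 + 6s + 34|.
Require δ ≤ 1. Then |s − 5| < 1 gives |s| < 6, and by the triangle inequality |s^2 + 6s + 34| ≤ 6^2 + 6·6 + 34 = 106.
Hence |(s^3 + s^2 + 4s + 9) − 179| ≤ 106|s − 5| < ε provided |s − 5| < ε/106.
Take δ = min(1, ε/106). Then 0 < |s − 5| < δ gives both |s − 5| < 1 and |s − 5| < ε/106, so |(s^3 + s^2 + 4s + 9) − 179| < ε.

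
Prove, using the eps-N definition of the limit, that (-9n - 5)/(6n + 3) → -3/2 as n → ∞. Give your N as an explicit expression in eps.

N = (1/12)/eps

Suppose eps > 0. For n ≥ 1, |(-9n - 5)/(6n + 3) + 3/2| = |-3|/(6(6n + 3)) = 3/(6(6n + 3)).
Since 6n + 3 ≥ 6n for n ≥ 1, this is ≤ 3/(6·6n) = (1/12)/n.
So |(-9n - 5)/(6n + 3) + 3/2| < eps whenever n > (1/12)/eps.
Take N = (1/12)/eps. If n > N then |(-9n - 5)/(6n + 3) + 3/2| ≤ (1/12)/n < eps.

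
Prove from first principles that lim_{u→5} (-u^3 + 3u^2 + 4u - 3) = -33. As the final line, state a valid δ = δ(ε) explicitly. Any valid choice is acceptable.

δ = min(1, ε/54)

Fix ε > 0. We want δ > 0 such that 0 < |u − 5| < δ implies |(-u^3 + 3u^2 + 4u - 3) + 33| < ε.
(-u^3 + 3u^2 + 4u - 3) + 33 = -u^3 + 3u^2 + 4u + 30 = (u − 5)(-u^2 - 2u - 6).
So |(-u^3 + 3u^2 + 4u - 3) + 33| = |u − 5|·|-u^2 - 2u - 6|.
Assume first that |u − 5| < 1, so |u| < 6. Then |-u^2 - 2u - 6| ≤ 6^2 + 2·6 + 6 = 54.
Hence |(-u^3 + 3u^2 + 4u - 3) + 33| ≤ 54|u − 5| < ε provided |u − 5| < ε/54.
Take δ = min(1, ε/54). Then 0 < |u − 5| < δ gives both |u − 5| < 1 and |u − 5| < ε/54, so |(-u^3 + 3u^2 + 4u - 3) + 33| < ε.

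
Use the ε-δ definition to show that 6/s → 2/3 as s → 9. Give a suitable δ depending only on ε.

δ = min(9/2, (27/4)ε)

Let ε > 0 be given. We seek δ > 0 such that 0 < |s − 9| < δ implies |6/s − (2/3)| < ε.
|6/s − (2/3)| = 6·|9 − s|/(9·|s|) = 6|s − 9|/(9|s|).
Require δ ≤ 9/2 so that |s| > 9 − 9/2 = 9/2, hence 9|s| > 81/2.
Then |6/s − (2/3)| < 6|s − 9|/(81/2), which is < ε when |s − 9| < (27/4)ε.
Take δ = min(9/2, (27/4)ε). Then 0 < |s − 9| < δ gives both |s − 9| < 9/2 and |s − 9| < (27/4)ε, so |6/s − (2/3)| < ε.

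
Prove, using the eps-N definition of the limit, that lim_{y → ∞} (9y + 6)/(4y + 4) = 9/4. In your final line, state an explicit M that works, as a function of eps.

M = (3/4)/eps

Suppose eps > 0. We seek M > 0 such that y > M implies |(9y + 6)/(4y + 4) − (9/4)| < eps.
(9y + 6)/(4y + 4) − (9/4) = (4(9y + 6) − 9(4y + 4)) / (4(4y + 4)) = -12/(4(4y + 4)).
For y > 0 we have 4y + 4 > 4y, so |(9y + 6)/(4y + 4) − (9/4)| = 12/(4(4y + 4)) < 12/(4·4y) = (3/4)/y.
Thus |(9y + 6)/(4y + 4) − (9/4)| < eps whenever y > (3/4)/eps.
Take M = (3/4)/eps. If y > M then |(9y + 6)/(4y + 4) − (9/4)| < (3/4)/y < eps.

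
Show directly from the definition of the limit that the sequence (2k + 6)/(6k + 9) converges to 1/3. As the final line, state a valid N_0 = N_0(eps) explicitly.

N_0 = (1/2)/eps

Suppose eps > 0. For k ≥ 1, |(2k + 6)/(6k + 9) − (1/3)| = |18|/(6(6k + 9)) = 18/(6(6k + 9)).
Since 6k + 9 ≥ 6k for k ≥ 1, this is ≤ 18/(6·6k) = (1/2)/k.
So |(2k + 6)/(6k + 9) − (1/3)| < eps whenever k > (1/2)/eps.
Take N_0 = (1/2)/eps. If k > N_0 then |(2k + 6)/(6k + 9) − (1/3)| ≤ (1/2)/k < eps.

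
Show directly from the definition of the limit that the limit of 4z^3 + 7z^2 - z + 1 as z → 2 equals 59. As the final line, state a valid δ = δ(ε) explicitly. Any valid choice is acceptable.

Let ε > 0 be given. We want δ > 0 such that 0 < |z − 2| < δ implies |(4z^3 + 7z^2 - z + 1) − 59| < ε.
(4z^3 + 7z^2 - z + 1) − 59 = 4z^3 + 7z^2 - z - 58 = (z − 2)(4z^2 + 15z + 29).
So |(4z^3 + 7z^2 - z + 1) − 59| = |z − 2|·|4z^2 + 15z + 29|.
Require δ ≤ 1. Then |z − 2| < 1 gives |z| < 3, and by the triangle inequality |4z^2 + 15z + 29| ≤ 4·3^2 + 15·3 + 29 = 110.
Hence |(4z^3 + 7z^2 - z + 1) − 59| ≤ 110|z − 2| < ε provided |z − 2| < ε/110.
Take δ = min(1, ε/110). Then 0 < |z − 2| < δ gives both |z − 2| < 1 and |z − 2| < ε/110, so |(4z^3 + 7z^2 - z + 1) − 59| < ε.

δ = min(1, ε/110)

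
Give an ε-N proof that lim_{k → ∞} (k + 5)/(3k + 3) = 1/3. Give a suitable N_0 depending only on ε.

Fix ε > 0. For k ≥ 1, |(k + 5)/(3k + 3) − (1/3)| = |12|/(3(3k + 3)) = 12/(3(3k + 3)).
Since 3k + 3 ≥ 3k for k ≥ 1, this is ≤ 12/(3·3k) = (4/3)/k.
So |(k + 5)/(3k + 3) − (1/3)| < ε whenever k > (4/3)/ε.
Take N_0 = (4/3)/ε. If k > N_0 then |(k + 5)/(3k + 3) − (1/3)| ≤ (4/3)/k < ε.

N_0 = (4/3)/ε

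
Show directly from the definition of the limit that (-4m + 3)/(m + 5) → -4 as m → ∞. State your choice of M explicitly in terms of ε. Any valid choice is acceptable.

Let ε > 0. For m ≥ 1, |(-4m + 3)/(m + 5) + 4| = |23|/((m + 5)) = 23/((m + 5)).
Since m + 5 ≥ m for m ≥ 1, this is ≤ 23/(m) = 23/m.
So |(-4m + 3)/(m + 5) + 4| < ε whenever m > 23/ε.
Take M = 23/ε. If m > M then |(-4m + 3)/(m + 5) + 4| ≤ 23/m < ε.

M = 23/ε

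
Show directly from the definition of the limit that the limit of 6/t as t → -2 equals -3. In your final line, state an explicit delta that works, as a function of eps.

Let eps > 0. We seek delta > 0 such that 0 < |t + 2| < delta implies |6/t + 3| < eps.
|6/t + 3| = 6·|-2 − t|/(2·|t|) = 6|t + 2|/(2|t|).
Restrict delta ≤ 1. Then |t + 2| < 1 gives |t| > 1, so 2|t| > 2.
Then |6/t + 3| < 6|t + 2|/2, which is < eps when |t + 2| < (1/3)eps.
Take delta = min(1, (1/3)eps). Then 0 < |t + 2| < delta gives both |t + 2| < 1 and |t + 2| < (1/3)eps, so |6/t + 3| < eps.

delta = min(1, (1/3)eps)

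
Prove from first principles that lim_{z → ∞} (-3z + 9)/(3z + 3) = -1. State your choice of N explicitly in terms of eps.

Fix eps > 0. We seek N > 0 such that z > N implies |(-3z + 9)/(3z + 3) + 1| < eps.
(-3z + 9)/(3z + 3) + 1 = (3(-3z + 9) − (-3)(3z + 3)) / (3(3z + 3)) = 36/(3(3z + 3)).
For z > 0 we have 3z + 3 > 3z, so |(-3z + 9)/(3z + 3) + 1| = 36/(3(3z + 3)) < 36/(3·3z) = 4/z.
Thus |(-3z + 9)/(3z + 3) + 1| < eps whenever z > 4/eps.
Take N = 4/eps. If z > N then |(-3z + 9)/(3z + 3) + 1| < 4/z < eps.

N = 4/eps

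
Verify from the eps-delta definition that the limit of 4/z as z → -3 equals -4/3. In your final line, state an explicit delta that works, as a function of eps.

Let eps > 0 be given. We seek delta > 0 such that 0 < |z + 3| < delta implies |4/z + 4/3| < eps.
|4/z + 4/3| = 4·|-3 − z|/(3·|z|) = 4|z + 3|/(3|z|).
Restrict delta ≤ 3/2. Then |z + 3| < 3/2 gives |z| > 3/2, so 3|z| > 9/2.
Then |4/z + 4/3| < 4|z + 3|/(9/2), which is < eps when |z + 3| < (9/8)eps.
Take delta = min(3/2, (9/8)eps). Then 0 < |z + 3| < delta gives both |z + 3| < 3/2 and |z + 3| < (9/8)eps, so |4/z + 4/3| < eps.

delta = min(3/2, (9/8)eps)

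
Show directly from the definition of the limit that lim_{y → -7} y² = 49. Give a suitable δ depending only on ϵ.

Fix ϵ > 0. We seek δ > 0 with 0 < |y + 7| < δ ⇒ |y² − 49| < ϵ.
Factor: y² − 49 = (y + 7)(y - 7), so |y² − 49| = |y + 7|·|y - 7|.
Impose δ ≤ 1 so that |y| < 8; then |y - 7| ≤ 15.
Hence |y² − 49| ≤ 15|y + 7|, which is < ϵ once |y + 7| < ϵ/15.
Take δ = min(1, ϵ/15). If 0 < |y + 7| < δ then both bounds hold and |y² − 49| ≤ 15|y + 7| < 15·(ϵ/15) = ϵ.

δ = min(1, ϵ/15)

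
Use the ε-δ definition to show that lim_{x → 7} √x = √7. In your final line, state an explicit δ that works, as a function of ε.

δ = min(7, √7·ε)

Suppose ε > 0. We want δ > 0 such that 0 < |x − 7| < δ implies |√x − √7| < ε.
Multiplying by the conjugate, |√x − √7| = |x − 7|/(√x + √7).
Restrict δ ≤ 7 so that |x − 7| < 7 forces x > 0, and then √x + √7 > √7.
Hence |√x − √7| < |x − 7|/√7, which is < ε once |x − 7| < √7·ε.
Take δ = min(7, √7·ε). If 0 < |x − 7| < δ then x > 0 and |√x − √7| < |x − 7|/√7 < ε.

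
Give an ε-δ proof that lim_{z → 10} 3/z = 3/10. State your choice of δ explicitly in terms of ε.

δ = min(5, (50/3)ε)

Suppose ε > 0. We seek δ > 0 such that 0 < |z − 10| < δ implies |3/z − (3/10)| < ε.
|3/z − (3/10)| = 3·|10 − z|/(10·|z|) = 3|z − 10|/(10|z|).
Restrict δ ≤ 5. Then |z − 10| < 5 gives |z| > 5, so 10|z| > 50.
Then |3/z − (3/10)| < 3|z − 10|/50, which is < ε when |z − 10| < (50/3)ε.
Take δ = min(5, (50/3)ε). Then 0 < |z − 10| < δ gives both |z − 10| < 5 and |z − 10| < (50/3)ε, so |3/z − (3/10)| < ε.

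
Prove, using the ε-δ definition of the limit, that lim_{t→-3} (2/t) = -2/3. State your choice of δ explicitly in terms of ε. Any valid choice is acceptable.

δ = min(3/2, (9/4)ε)

Let ε > 0 be given. We seek δ > 0 such that 0 < |t + 3| < δ implies |2/t + 2/3| < ε.
|2/t + 2/3| = 2·|-3 − t|/(3·|t|) = 2|t + 3|/(3|t|).
Restrict δ ≤ 3/2. Then |t + 3| < 3/2 gives |t| > 3/2, so 3|t| > 9/2.
Then |2/t + 2/3| < 2|t + 3|/(9/2), which is < ε when |t + 3| < (9/4)ε.
Take δ = min(3/2, (9/4)ε). Then 0 < |t + 3| < δ gives both |t + 3| < 3/2 and |t + 3| < (9/4)ε, so |2/t + 2/3| < ε.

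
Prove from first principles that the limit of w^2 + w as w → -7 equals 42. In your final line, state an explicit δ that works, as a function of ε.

δ = min(1, ε/14)

Fix ε > 0. We want δ > 0 such that 0 < |w + 7| < δ implies |(w^2 + w) − 42| < ε.
(w^2 + w) − 42 = w^2 + w - 42 = (w + 7)(w - 6).
So |(w^2 + w) − 42| = |w + 7|·|w - 6|.
Require δ ≤ 1. Then |w + 7| < 1 gives |w| < 8, and by the triangle inequality |w - 6| ≤ 8 + 6 = 14.
Hence |(w^2 + w) − 42| ≤ 14|w + 7| < ε provided |w + 7| < ε/14.
Choosing δ = min(1, ε/14) ensures both conditions, hence |(w^2 + w) − 42| < ε.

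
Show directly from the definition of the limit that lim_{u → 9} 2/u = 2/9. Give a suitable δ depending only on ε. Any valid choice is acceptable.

δ = min(9/2, (81/4)ε)

Fix ε > 0. We seek δ > 0 such that 0 < |u − 9| < δ implies |2/u − (2/9)| < ε.
|2/u − (2/9)| = 2·|9 − u|/(9·|u|) = 2|u − 9|/(9|u|).
Restrict δ ≤ 9/2. Then |u − 9| < 9/2 gives |u| > 9/2, so 9|u| > 81/2.
Then |2/u − (2/9)| < 2|u − 9|/(81/2), which is < ε when |u − 9| < (81/4)ε.
Take δ = min(9/2, (81/4)ε). Then 0 < |u − 9| < δ gives both |u − 9| < 9/2 and |u − 9| < (81/4)ε, so |2/u − (2/9)| < ε.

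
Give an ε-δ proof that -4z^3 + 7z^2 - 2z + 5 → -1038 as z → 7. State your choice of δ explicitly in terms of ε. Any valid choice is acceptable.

Let ε > 0. We want δ > 0 such that 0 < |z − 7| < δ implies |(-4z^3 + 7z^2 - 2z + 5) + 1038| < ε.
(-4z^3 + 7z^2 - 2z + 5) + 1038 = -4z^3 + 7z^2 - 2z + 1043 = (z − 7)(-4z^2 - 21z - 149).
So |(-4z^3 + 7z^2 - 2z + 5) + 1038| = |z − 7|·|-4z^2 - 21z - 149|.
Require δ ≤ 1. Then |z − 7| < 1 gives |z| < 8, and by the triangle inequality |-4z^2 - 21z - 149| ≤ 4·8^2 + 21·8 + 149 = 573.
Hence |(-4z^3 + 7z^2 - 2z + 5) + 1038| ≤ 573|z − 7| < ε provided |z − 7| < ε/573.
Take δ = min(1, ε/573). Then 0 < |z − 7| < δ gives both |z − 7| < 1 and |z − 7| < ε/573, so |(-4z^3 + 7z^2 - 2z + 5) + 1038| < ε.

δ = min(1, ε/573)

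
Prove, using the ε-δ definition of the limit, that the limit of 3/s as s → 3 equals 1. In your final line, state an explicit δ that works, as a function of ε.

δ = min(3/2, (3/2)ε)

Let ε > 0 be given. We seek δ > 0 such that 0 < |s − 3| < δ implies |3/s − 1| < ε.
|3/s − 1| = 3·|3 − s|/(3·|s|) = 3|s − 3|/(3|s|).
Restrict δ ≤ 3/2. Then |s − 3| < 3/2 gives |s| > 3/2, so 3|s| > 9/2.
Then |3/s − 1| < 3|s − 3|/(9/2), which is < ε when |s − 3| < (3/2)ε.
Take δ = min(3/2, (3/2)ε). Then 0 < |s − 3| < δ gives both |s − 3| < 3/2 and |s − 3| < (3/2)ε, so |3/s − 1| < ε.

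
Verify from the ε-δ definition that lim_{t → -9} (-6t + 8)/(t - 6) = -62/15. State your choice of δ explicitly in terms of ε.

δ = min(15/2, (225/56)ε)

Let ε > 0 be given. We want δ > 0 with 0 < |t + 9| < δ ⇒ |(-6t + 8)/(t - 6) + 62/15| < ε.
Combining over a common denominator, (-6t + 8)/(t - 6) + 62/15 = [(-6t + 8)·(-15) − 62·(t - 6)] / [(-15)·(t - 6)] = 28(t + 9) / ((-15)(t - 6)).
So |(-6t + 8)/(t - 6) + 62/15| = 28|t + 9| / (15·|t − 6|).
Require δ ≤ 15/2, so |t − 6| ≥ |-15| − |t + 9| > 15 − 15/2 = 15/2.
Hence |(-6t + 8)/(t - 6) + 62/15| < 28|t + 9|/(15·(15/2)) = (56/225)|t + 9|, which is < ε once |t + 9| < (225/56)ε.
Take δ = min(15/2, (225/56)ε). Then 0 < |t + 9| < δ forces both bounds, so |(-6t + 8)/(t - 6) + 62/15| < ε.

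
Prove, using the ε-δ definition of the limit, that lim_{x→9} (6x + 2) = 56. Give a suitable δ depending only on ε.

Fix ε > 0. We need δ > 0 so that 0 < |x − 9| < δ implies |(6x + 2) − 56| < ε.
Since (6x + 2) − 56 = 6(x − 9), we have |(6x + 2) − 56| = 6|x − 9|.
So 6|x − 9| < ε exactly when |x − 9| < ε/6.
Take δ = ε/6. If 0 < |x − 9| < δ then |(6x + 2) − 56| = 6|x − 9| < 6·(ε/6) = ε.

δ = ε/6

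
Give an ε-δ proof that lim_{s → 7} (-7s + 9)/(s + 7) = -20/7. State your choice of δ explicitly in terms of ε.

δ = min(7, (49/29)ε)

Let ε > 0 be given. We want δ > 0 with 0 < |s − 7| < δ ⇒ |(-7s + 9)/(s + 7) + 20/7| < ε.
Combining over a common denominator, (-7s + 9)/(s + 7) + 20/7 = [(-7s + 9)·14 − (-40)·(s + 7)] / [14·(s + 7)] = -58(s − 7) / (14(s + 7)).
So |(-7s + 9)/(s + 7) + 20/7| = 58|s − 7| / (14·|s + 7|).
Restrict δ ≤ 7. Then |s − 7| < 7 gives |s + 7| = |(s − 7) + 14| ≥ 14 − 7 = 7.
Hence |(-7s + 9)/(s + 7) + 20/7| < 58|s − 7|/(14·7) = (29/49)|s − 7|, which is < ε once |s − 7| < (49/29)ε.
Take δ = min(7, (49/29)ε). Then 0 < |s − 7| < δ forces both bounds, so |(-7s + 9)/(s + 7) + 20/7| < ε.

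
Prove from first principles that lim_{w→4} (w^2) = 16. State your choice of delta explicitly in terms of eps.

Let eps > 0. We seek delta > 0 with 0 < |w − 4| < delta ⇒ |w^2 − 16| < eps.
Factor: w^2 − 16 = (w − 4)(w + 4), so |w^2 − 16| = |w − 4|·|w + 4|.
Restrict delta ≤ 2. Then |w − 4| < 2 gives |w| < 6, so by the triangle inequality |w + 4| ≤ 6 + 4 = 10.
Hence |w^2 − 16| ≤ 10|w − 4|, which is < eps once |w − 4| < eps/10.
Take delta = min(2, eps/10). If 0 < |w − 4| < delta then both bounds hold and |w^2 − 16| ≤ 10|w − 4| < 10·(eps/10) = eps.

delta = min(2, eps/10)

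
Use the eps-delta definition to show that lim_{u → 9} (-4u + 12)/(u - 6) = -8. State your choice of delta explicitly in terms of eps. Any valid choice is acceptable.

delta = min(3/2, (3/8)eps)

Fix eps > 0. We want delta > 0 with 0 < |u − 9| < delta ⇒ |(-4u + 12)/(u - 6) + 8| < eps.
Combining over a common denominator, (-4u + 12)/(u - 6) + 8 = [(-4u + 12)·3 − (-24)·(u - 6)] / [3·(u - 6)] = 12(u − 9) / (3(u - 6)).
So |(-4u + 12)/(u - 6) + 8| = 12|u − 9| / (3·|u − 6|).
Restrict delta ≤ 3/2. Then |u − 9| < 3/2 gives |u − 6| = |(u − 9) + 3| ≥ 3 − 3/2 = 3/2.
Hence |(-4u + 12)/(u - 6) + 8| < 12|u − 9|/(3·(3/2)) = (8/3)|u − 9|, which is < eps once |u − 9| < (3/8)eps.
Take delta = min(3/2, (3/8)eps). Then 0 < |u − 9| < delta forces both bounds, so |(-4u + 12)/(u - 6) + 8| < eps.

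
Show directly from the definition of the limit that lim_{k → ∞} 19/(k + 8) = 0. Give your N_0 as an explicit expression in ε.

Let ε > 0. For k ≥ 1, |19/(k + 8) − 0| = 19/(k + 8) ≤ 19/k.
We need 19/k < ε, i.e. k > 19/ε.
Take N_0 = 19/ε. If k > N_0 then |19/(k + 8)| ≤ 19/k < ε.

N_0 = 19/ε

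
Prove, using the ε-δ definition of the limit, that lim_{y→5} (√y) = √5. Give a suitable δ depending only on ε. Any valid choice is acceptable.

δ = min(5, √5·ε)

Let ε > 0 be given. We want δ > 0 such that 0 < |y − 5| < δ implies |√y − √5| < ε.
Rationalise: √y − √5 = (y − 5)/(√y + √5), so |√y − √5| = |y − 5|/(√y + √5).
Restrict δ ≤ 5 so that |y − 5| < 5 forces y > 0, and then √y + √5 > √5.
Hence |√y − √5| < |y − 5|/√5, which is < ε once |y − 5| < √5·ε.
Take δ = min(5, √5·ε). If 0 < |y − 5| < δ then y > 0 and |√y − √5| < |y − 5|/√5 < ε.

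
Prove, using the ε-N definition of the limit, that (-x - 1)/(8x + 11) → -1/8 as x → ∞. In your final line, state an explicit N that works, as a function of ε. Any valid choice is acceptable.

Suppose ε > 0. We seek N > 0 such that x > N implies |(-x - 1)/(8x + 11) + 1/8| < ε.
(-x - 1)/(8x + 11) + 1/8 = (8(-x - 1) − (-1)(8x + 11)) / (8(8x + 11)) = 3/(8(8x + 11)).
For x > 0 we have 8x + 11 > 8x, so |(-x - 1)/(8x + 11) + 1/8| = 3/(8(8x + 11)) < 3/(8·8x) = (3/64)/x.
Thus |(-x - 1)/(8x + 11) + 1/8| < ε whenever x > (3/64)/ε.
Take N = (3/64)/ε. If x > N then |(-x - 1)/(8x + 11) + 1/8| < (3/64)/x < ε.

N = (3/64)/ε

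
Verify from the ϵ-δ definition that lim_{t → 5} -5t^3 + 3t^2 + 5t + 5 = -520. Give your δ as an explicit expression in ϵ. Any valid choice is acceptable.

Suppose ϵ > 0. We want δ > 0 such that 0 < |t − 5| < δ implies |(-5t^3 + 3t^2 + 5t + 5) + 520| < ϵ.
(-5t^3 + 3t^2 + 5t + 5) + 520 = -5t^3 + 3t^2 + 5t + 525 = (t − 5)(-5t^2 - 22t - 105).
So |(-5t^3 + 3t^2 + 5t + 5) + 520| = |t − 5|·|-5t^2 - 22t - 105|.
Assume first that |t − 5| < 1, so |t| < 6. Then |-5t^2 - 22t - 105| ≤ 5·6^2 + 22·6 + 105 = 417.
Hence |(-5t^3 + 3t^2 + 5t + 5) + 520| ≤ 417|t − 5| < ϵ provided |t − 5| < ϵ/417.
Take δ = min(1, ϵ/417). Then 0 < |t − 5| < δ gives both |t − 5| < 1 and |t − 5| < ϵ/417, so |(-5t^3 + 3t^2 + 5t + 5) + 520| < ϵ.

δ = min(1, ϵ/417)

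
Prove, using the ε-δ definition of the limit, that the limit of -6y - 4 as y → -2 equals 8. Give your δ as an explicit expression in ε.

δ = ε/6

Let ε > 0. We need δ > 0 so that 0 < |y + 2| < δ implies |(-6y - 4) − 8| < ε.
|(-6y - 4) − 8| = |-6y - 12| = 6|y + 2|.
So 6|y + 2| < ε exactly when |y + 2| < ε/6.
Choosing δ = ε/6 gives |(-6y - 4) − 8| = 6|y + 2| < ε whenever |y + 2| < δ.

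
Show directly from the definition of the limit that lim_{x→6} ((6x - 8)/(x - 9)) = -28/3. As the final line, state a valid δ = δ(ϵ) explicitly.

δ = min(3/2, (9/92)ϵ)

Let ϵ > 0. We want δ > 0 with 0 < |x − 6| < δ ⇒ |(6x - 8)/(x - 9) + 28/3| < ϵ.
Combining over a common denominator, (6x - 8)/(x - 9) + 28/3 = [(6x - 8)·(-3) − 28·(x - 9)] / [(-3)·(x - 9)] = -46(x − 6) / ((-3)(x - 9)).
So |(6x - 8)/(x - 9) + 28/3| = 46|x − 6| / (3·|x − 9|).
Require δ ≤ 3/2, so |x − 9| ≥ |-3| − |x − 6| > 3 − 3/2 = 3/2.
Hence |(6x - 8)/(x - 9) + 28/3| < 46|x − 6|/(3·(3/2)) = (92/9)|x − 6|, which is < ϵ once |x − 6| < (9/92)ϵ.
Take δ = min(3/2, (9/92)ϵ). Then 0 < |x − 6| < δ forces both bounds, so |(6x - 8)/(x - 9) + 28/3| < ϵ.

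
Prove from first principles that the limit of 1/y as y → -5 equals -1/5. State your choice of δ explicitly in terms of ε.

δ = min(5/2, (25/2)ε)

Let ε > 0. We seek δ > 0 such that 0 < |y + 5| < δ implies |1/y + 1/5| < ε.
|1/y + 1/5| = |-5 − y|/(5·|y|) = |y + 5|/(5|y|).
Require δ ≤ 5/2 so that |y| > 5 − 5/2 = 5/2, hence 5|y| > 25/2.
Then |1/y + 1/5| < |y + 5|/(25/2), which is < ε when |y + 5| < (25/2)ε.
Take δ = min(5/2, (25/2)ε). Then 0 < |y + 5| < δ gives both |y + 5| < 5/2 and |y + 5| < (25/2)ε, so |1/y + 1/5| < ε.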